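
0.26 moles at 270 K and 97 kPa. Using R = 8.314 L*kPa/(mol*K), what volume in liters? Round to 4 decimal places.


PV = nRT, solve for V = nRT / P.
nRT = 0.26 * 8.314 * 270 = 583.6428
V = 583.6428 / 97
V = 6.01693608 L, rounded to 4 dp:

6.0169 L


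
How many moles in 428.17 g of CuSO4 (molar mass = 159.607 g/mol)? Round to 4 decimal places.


n = mass / M
n = 428.17 / 159.607
n = 2.68265176 mol, rounded to 4 dp:

2.6827 mol


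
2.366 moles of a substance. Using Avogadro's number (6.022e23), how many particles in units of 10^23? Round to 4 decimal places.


N = n * NA, then divide by 1e23 for the requested units.
N / 1e23 = n * 6.022
N / 1e23 = 2.366 * 6.022
N / 1e23 = 14.248052, rounded to 4 dp:

14.2481


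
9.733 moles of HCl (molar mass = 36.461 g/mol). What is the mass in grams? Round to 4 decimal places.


mass = n * M
mass = 9.733 * 36.461
mass = 354.874913 g, rounded to 4 dp:

354.8749 g


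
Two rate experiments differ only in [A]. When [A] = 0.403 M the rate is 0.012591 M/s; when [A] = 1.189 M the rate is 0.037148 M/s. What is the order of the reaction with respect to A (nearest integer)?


Rate is proportional to [A]^n, so rate2/rate1 = ([A]2/[A]1)^n. Take logs to solve for n.
rate2/rate1 = 0.037148 / 0.012591 = 2.9504
[A]2/[A]1 = 1.189 / 0.403 = 2.9504
n = ln(2.9504) / ln(2.9504) = 1.0
Nearest integer order:

1


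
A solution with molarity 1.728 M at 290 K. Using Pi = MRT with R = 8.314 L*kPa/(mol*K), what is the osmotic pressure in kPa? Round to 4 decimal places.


Osmotic pressure (van't Hoff): Pi = M*R*T.
RT = 8.314 * 290 = 2411.06
Pi = 1.728 * 2411.06
Pi = 4166.31168 kPa, rounded to 4 dp:

4166.3117 kPa


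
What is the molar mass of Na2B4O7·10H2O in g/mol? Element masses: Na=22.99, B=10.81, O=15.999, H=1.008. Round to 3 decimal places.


M = sum(count * atomic_mass) over atoms.
M = 2*22.99 + 4*10.81 + 17*15.999 + 20*1.008
M = 45.98 + 43.24 + 271.983 + 20.16
M = 381.363 g/mol, rounded to 3 dp:

381.363 g/mol


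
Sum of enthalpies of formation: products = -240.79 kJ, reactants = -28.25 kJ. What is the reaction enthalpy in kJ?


dH_rxn = sum(dH_f products) - sum(dH_f reactants)
dH_rxn = -240.79 - (-28.25)
dH_rxn = -212.54 kJ:

-212.54 kJ


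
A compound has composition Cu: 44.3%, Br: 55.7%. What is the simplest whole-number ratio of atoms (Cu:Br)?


Assume 100 g of compound, divide each mass% by atomic mass to get moles, then normalize by the smallest to get a raw atom ratio.
Moles per 100 g: Cu: 44.3/63.546 = 0.6971, Br: 55.7/79.904 = 0.6971
Raw ratio (divide by min = 0.6971): Cu: 1.0, Br: 1.0
Multiply by 1 to clear fractions: Cu: 1.0 ~= 1, Br: 1.0 ~= 1
Reduce by GCD to get the simplest whole-number ratio:

1:1


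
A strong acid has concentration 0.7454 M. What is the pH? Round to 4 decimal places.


A strong acid dissociates completely, so [H+] equals the given concentration.
pH = -log10([H+]) = -log10(0.7454)
pH = 0.12761061, rounded to 4 dp:

0.1276


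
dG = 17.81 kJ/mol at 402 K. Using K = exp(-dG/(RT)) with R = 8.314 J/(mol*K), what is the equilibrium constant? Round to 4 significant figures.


dG is in kJ/mol; multiply by 1000 to match R in J/(mol*K).
RT = 8.314 * 402 = 3342.228 J/mol
exponent = -dG*1000 / (RT) = -(17.81*1000) / 3342.228 = -5.32878068
K = exp(-5.32878068)
K = 0.0048499801, rounded to 4 significant figures:

0.004850


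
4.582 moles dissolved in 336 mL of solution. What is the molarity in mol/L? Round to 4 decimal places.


Convert volume to liters: V_L = V_mL / 1000.
V_L = 336 / 1000 = 0.336 L
M = n / V_L = 4.582 / 0.336
M = 13.63690476 mol/L, rounded to 4 dp:

13.6369 mol/L


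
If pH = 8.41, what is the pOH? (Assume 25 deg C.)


At 25 deg C, pH + pOH = 14.
pOH = 14 - pH = 14 - 8.41
pOH = 5.59:

5.59


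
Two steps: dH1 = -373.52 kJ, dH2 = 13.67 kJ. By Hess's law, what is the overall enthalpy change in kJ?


Hess's law: enthalpy is a state function, so add the step enthalpies.
dH_total = dH1 + dH2 = -373.52 + (13.67)
dH_total = -359.85 kJ:

-359.85 kJ


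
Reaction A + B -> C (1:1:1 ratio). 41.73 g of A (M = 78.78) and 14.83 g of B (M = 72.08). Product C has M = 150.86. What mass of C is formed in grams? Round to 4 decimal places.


Find moles of each reactant; the smaller value is the limiting reagent in a 1:1:1 reaction, so moles_C equals moles of the limiter.
n_A = mass_A / M_A = 41.73 / 78.78 = 0.529703 mol
n_B = mass_B / M_B = 14.83 / 72.08 = 0.205744 mol
Limiting reagent: B (smaller), n_limiting = 0.205744 mol
mass_C = n_limiting * M_C = 0.205744 * 150.86
mass_C = 31.03853984 g, rounded to 4 dp:

31.0385 g


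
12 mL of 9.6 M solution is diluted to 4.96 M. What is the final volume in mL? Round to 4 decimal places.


Dilution: M1*V1 = M2*V2, solve for V2.
V2 = M1*V1 / M2
V2 = 9.6 * 12 / 4.96
V2 = 115.2 / 4.96
V2 = 23.22580645 mL, rounded to 4 dp:

23.2258 mL


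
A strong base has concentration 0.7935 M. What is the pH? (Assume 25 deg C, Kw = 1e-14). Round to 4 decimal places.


A strong base dissociates completely, so [OH-] equals the given concentration.
pOH = -log10([OH-]) = -log10(0.7935) = 0.100453
pH = 14 - pOH = 14 - 0.100453
pH = 13.899547, rounded to 4 dp:

13.8995


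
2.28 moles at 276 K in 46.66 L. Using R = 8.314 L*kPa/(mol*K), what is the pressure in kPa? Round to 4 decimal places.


PV = nRT, solve for P = nRT / V.
nRT = 2.28 * 8.314 * 276 = 5231.8339
P = 5231.8339 / 46.66
P = 112.12674453 kPa, rounded to 4 dp:

112.1267 kPa


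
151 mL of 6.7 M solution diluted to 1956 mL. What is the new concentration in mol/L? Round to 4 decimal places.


Dilution: M1*V1 = M2*V2, solve for M2.
M2 = M1*V1 / V2
M2 = 6.7 * 151 / 1956
M2 = 1011.7 / 1956
M2 = 0.51722904 mol/L, rounded to 4 dp:

0.5172 mol/L


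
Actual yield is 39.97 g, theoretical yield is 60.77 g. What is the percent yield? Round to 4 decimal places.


% yield = 100 * actual / theoretical
% yield = 100 * 39.97 / 60.77
% yield = 65.77258516 %, rounded to 4 dp:

65.7726 %


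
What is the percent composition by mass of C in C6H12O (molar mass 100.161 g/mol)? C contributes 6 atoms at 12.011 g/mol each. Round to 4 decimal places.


pct = 100 * (n_elem * M_elem) / M_total
mass_contribution = 6 * 12.011 = 72.066 g/mol
pct = 100 * 72.066 / 100.161
pct = 71.95016024 %, rounded to 4 dp:

71.9502 %


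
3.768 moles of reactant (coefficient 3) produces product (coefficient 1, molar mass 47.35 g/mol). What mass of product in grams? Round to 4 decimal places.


Use the coefficient ratio to convert reactant moles to product moles, then multiply by the product's molar mass.
moles_P = moles_R * (coeff_P / coeff_R) = 3.768 * (1/3) = 1.256
mass_P = moles_P * M_P = 1.256 * 47.35
mass_P = 59.4716 g, rounded to 4 dp:

59.4716 g


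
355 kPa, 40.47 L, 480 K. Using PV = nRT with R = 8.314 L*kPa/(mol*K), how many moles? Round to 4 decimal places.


PV = nRT, solve for n = PV / (RT).
PV = 355 * 40.47 = 14366.85
RT = 8.314 * 480 = 3990.72
n = 14366.85 / 3990.72
n = 3.60006465 mol, rounded to 4 dp:

3.6001 mol


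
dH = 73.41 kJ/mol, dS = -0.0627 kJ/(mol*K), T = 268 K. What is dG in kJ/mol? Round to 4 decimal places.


Gibbs: dG = dH - T*dS (consistent units, dS already in kJ/(mol*K)).
T*dS = 268 * -0.0627 = -16.8036
dG = 73.41 - (-16.8036)
dG = 90.2136 kJ/mol, rounded to 4 dp:

90.2136 kJ/mol


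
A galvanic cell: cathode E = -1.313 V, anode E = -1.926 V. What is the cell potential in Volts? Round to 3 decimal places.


Standard cell potential: E_cell = E_cathode - E_anode.
E_cell = -1.313 - (-1.926)
E_cell = 0.613 V, rounded to 3 dp:

0.613 V


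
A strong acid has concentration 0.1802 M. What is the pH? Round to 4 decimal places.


A strong acid dissociates completely, so [H+] equals the given concentration.
pH = -log10([H+]) = -log10(0.1802)
pH = 0.74424521, rounded to 4 dp:

0.7442


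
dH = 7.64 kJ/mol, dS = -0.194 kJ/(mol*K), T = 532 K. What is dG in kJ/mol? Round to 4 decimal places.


Gibbs: dG = dH - T*dS (consistent units, dS already in kJ/(mol*K)).
T*dS = 532 * -0.194 = -103.208
dG = 7.64 - (-103.208)
dG = 110.848 kJ/mol, rounded to 4 dp:

110.8480 kJ/mol


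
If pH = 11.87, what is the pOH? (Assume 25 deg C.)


At 25 deg C, pH + pOH = 14.
pOH = 14 - pH = 14 - 11.87
pOH = 2.13:

2.13


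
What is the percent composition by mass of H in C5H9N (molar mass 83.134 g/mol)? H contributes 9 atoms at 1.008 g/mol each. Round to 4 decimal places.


pct = 100 * (n_elem * M_elem) / M_total
mass_contribution = 9 * 1.008 = 9.072 g/mol
pct = 100 * 9.072 / 83.134
pct = 10.91250271 %, rounded to 4 dp:

10.9125 %


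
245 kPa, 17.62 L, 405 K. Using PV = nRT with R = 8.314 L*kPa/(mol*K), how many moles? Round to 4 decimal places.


PV = nRT, solve for n = PV / (RT).
PV = 245 * 17.62 = 4316.9
RT = 8.314 * 405 = 3367.17
n = 4316.9 / 3367.17
n = 1.28205585 mol, rounded to 4 dp:

1.2821 mol


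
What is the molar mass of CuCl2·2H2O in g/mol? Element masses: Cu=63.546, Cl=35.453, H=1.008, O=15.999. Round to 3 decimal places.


M = sum(count * atomic_mass) over atoms.
M = 1*63.546 + 2*35.453 + 4*1.008 + 2*15.999
M = 63.546 + 70.906 + 4.032 + 31.998
M = 170.482 g/mol, rounded to 3 dp:

170.482 g/mol


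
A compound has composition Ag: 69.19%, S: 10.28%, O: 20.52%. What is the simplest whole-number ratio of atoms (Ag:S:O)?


Assume 100 g of compound, divide each mass% by atomic mass to get moles, then normalize by the smallest to get a raw atom ratio.
Moles per 100 g: Ag: 69.19/107.868 = 0.6414, S: 10.28/32.065 = 0.3206, O: 20.52/15.999 = 1.2826
Raw ratio (divide by min = 0.3206): Ag: 2.001, S: 1.0, O: 4.001
Multiply by 1 to clear fractions: Ag: 2.001 ~= 2, S: 1.0 ~= 1, O: 4.001 ~= 4
Reduce by GCD to get the simplest whole-number ratio:

2:1:4


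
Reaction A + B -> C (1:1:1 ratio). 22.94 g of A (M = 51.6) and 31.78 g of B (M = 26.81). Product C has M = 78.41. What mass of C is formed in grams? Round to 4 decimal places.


Find moles of each reactant; the smaller value is the limiting reagent in a 1:1:1 reaction, so moles_C equals moles of the limiter.
n_A = mass_A / M_A = 22.94 / 51.6 = 0.444574 mol
n_B = mass_B / M_B = 31.78 / 26.81 = 1.185379 mol
Limiting reagent: A (smaller), n_limiting = 0.444574 mol
mass_C = n_limiting * M_C = 0.444574 * 78.41
mass_C = 34.85904734 g, rounded to 4 dp:

34.8590 g


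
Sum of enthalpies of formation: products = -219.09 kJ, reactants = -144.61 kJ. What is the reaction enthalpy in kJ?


dH_rxn = sum(dH_f products) - sum(dH_f reactants)
dH_rxn = -219.09 - (-144.61)
dH_rxn = -74.48 kJ:

-74.48 kJ


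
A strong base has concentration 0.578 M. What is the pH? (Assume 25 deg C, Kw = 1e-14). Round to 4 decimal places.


A strong base dissociates completely, so [OH-] equals the given concentration.
pOH = -log10([OH-]) = -log10(0.578) = 0.238072
pH = 14 - pOH = 14 - 0.238072
pH = 13.761928, rounded to 4 dp:

13.7619


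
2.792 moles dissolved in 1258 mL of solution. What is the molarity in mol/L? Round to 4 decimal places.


Convert volume to liters: V_L = V_mL / 1000.
V_L = 1258 / 1000 = 1.258 L
M = n / V_L = 2.792 / 1.258
M = 2.21939587 mol/L, rounded to 4 dp:

2.2194 mol/L


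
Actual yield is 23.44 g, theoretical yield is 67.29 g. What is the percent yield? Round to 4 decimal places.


% yield = 100 * actual / theoretical
% yield = 100 * 23.44 / 67.29
% yield = 34.8342993 %, rounded to 4 dp:

34.8343 %


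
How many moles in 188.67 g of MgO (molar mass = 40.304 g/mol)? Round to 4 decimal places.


n = mass / M
n = 188.67 / 40.304
n = 4.68117308 mol, rounded to 4 dp:

4.6812 mol


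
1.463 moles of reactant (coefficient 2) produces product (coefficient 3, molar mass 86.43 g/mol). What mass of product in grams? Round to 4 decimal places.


Use the coefficient ratio to convert reactant moles to product moles, then multiply by the product's molar mass.
moles_P = moles_R * (coeff_P / coeff_R) = 1.463 * (3/2) = 2.1945
mass_P = moles_P * M_P = 2.1945 * 86.43
mass_P = 189.670635 g, rounded to 4 dp:

189.6706 g


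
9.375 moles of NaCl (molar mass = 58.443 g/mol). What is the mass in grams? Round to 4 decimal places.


mass = n * M
mass = 9.375 * 58.443
mass = 547.903125 g, rounded to 4 dp:

547.9031 g


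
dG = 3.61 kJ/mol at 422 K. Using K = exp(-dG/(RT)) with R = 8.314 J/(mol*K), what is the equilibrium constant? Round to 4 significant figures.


dG is in kJ/mol; multiply by 1000 to match R in J/(mol*K).
RT = 8.314 * 422 = 3508.508 J/mol
exponent = -dG*1000 / (RT) = -(3.61*1000) / 3508.508 = -1.0289274
K = exp(-1.0289274)
K = 0.35739009, rounded to 4 significant figures:

0.3574


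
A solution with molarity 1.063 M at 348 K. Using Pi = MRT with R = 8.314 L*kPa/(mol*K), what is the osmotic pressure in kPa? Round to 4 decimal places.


Osmotic pressure (van't Hoff): Pi = M*R*T.
RT = 8.314 * 348 = 2893.272
Pi = 1.063 * 2893.272
Pi = 3075.548136 kPa, rounded to 4 dp:

3075.5481 kPa


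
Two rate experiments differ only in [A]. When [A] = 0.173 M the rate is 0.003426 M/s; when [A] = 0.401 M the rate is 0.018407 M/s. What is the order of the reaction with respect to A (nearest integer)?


Rate is proportional to [A]^n, so rate2/rate1 = ([A]2/[A]1)^n. Take logs to solve for n.
rate2/rate1 = 0.018407 / 0.003426 = 5.3727
[A]2/[A]1 = 0.401 / 0.173 = 2.3179
n = ln(5.3727) / ln(2.3179) = 2.0
Nearest integer order:

2


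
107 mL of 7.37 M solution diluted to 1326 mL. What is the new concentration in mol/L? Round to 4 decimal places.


Dilution: M1*V1 = M2*V2, solve for M2.
M2 = M1*V1 / V2
M2 = 7.37 * 107 / 1326
M2 = 788.59 / 1326
M2 = 0.59471342 mol/L, rounded to 4 dp:

0.5947 mol/L


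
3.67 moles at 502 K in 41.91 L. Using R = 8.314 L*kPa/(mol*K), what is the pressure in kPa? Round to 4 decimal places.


PV = nRT, solve for P = nRT / V.
nRT = 3.67 * 8.314 * 502 = 15317.2148
P = 15317.2148 / 41.91
P = 365.47875925 kPa, rounded to 4 dp:

365.4788 kPa


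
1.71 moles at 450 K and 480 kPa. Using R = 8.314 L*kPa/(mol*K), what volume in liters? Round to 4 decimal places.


PV = nRT, solve for V = nRT / P.
nRT = 1.71 * 8.314 * 450 = 6397.623
V = 6397.623 / 480
V = 13.32838125 L, rounded to 4 dp:

13.3284 L


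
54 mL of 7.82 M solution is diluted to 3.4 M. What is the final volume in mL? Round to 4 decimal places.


Dilution: M1*V1 = M2*V2, solve for V2.
V2 = M1*V1 / M2
V2 = 7.82 * 54 / 3.4
V2 = 422.28 / 3.4
V2 = 124.2 mL, rounded to 4 dp:

124.2000 mL


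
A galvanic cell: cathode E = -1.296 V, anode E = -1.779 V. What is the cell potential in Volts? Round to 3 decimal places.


Standard cell potential: E_cell = E_cathode - E_anode.
E_cell = -1.296 - (-1.779)
E_cell = 0.483 V, rounded to 3 dp:

0.483 V


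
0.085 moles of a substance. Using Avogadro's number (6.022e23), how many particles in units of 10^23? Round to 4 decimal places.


N = n * NA, then divide by 1e23 for the requested units.
N / 1e23 = n * 6.022
N / 1e23 = 0.085 * 6.022
N / 1e23 = 0.51187, rounded to 4 dp:

0.5119


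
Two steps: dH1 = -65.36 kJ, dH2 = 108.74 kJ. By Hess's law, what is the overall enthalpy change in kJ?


Hess's law: enthalpy is a state function, so add the step enthalpies.
dH_total = dH1 + dH2 = -65.36 + (108.74)
dH_total = 43.38 kJ:

43.38 kJ


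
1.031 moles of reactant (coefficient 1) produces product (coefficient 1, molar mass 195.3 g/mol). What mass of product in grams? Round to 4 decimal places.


Use the coefficient ratio to convert reactant moles to product moles, then multiply by the product's molar mass.
moles_P = moles_R * (coeff_P / coeff_R) = 1.031 * (1/1) = 1.031
mass_P = moles_P * M_P = 1.031 * 195.3
mass_P = 201.3543 g, rounded to 4 dp:

201.3543 g


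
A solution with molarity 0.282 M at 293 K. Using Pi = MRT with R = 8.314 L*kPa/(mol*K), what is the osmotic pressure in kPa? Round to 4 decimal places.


Osmotic pressure (van't Hoff): Pi = M*R*T.
RT = 8.314 * 293 = 2436.002
Pi = 0.282 * 2436.002
Pi = 686.952564 kPa, rounded to 4 dp:

686.9526 kPa


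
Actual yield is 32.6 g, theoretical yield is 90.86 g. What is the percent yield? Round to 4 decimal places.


% yield = 100 * actual / theoretical
% yield = 100 * 32.6 / 90.86
% yield = 35.87937486 %, rounded to 4 dp:

35.8794 %


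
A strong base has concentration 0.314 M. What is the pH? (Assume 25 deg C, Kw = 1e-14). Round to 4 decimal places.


A strong base dissociates completely, so [OH-] equals the given concentration.
pOH = -log10([OH-]) = -log10(0.314) = 0.50307
pH = 14 - pOH = 14 - 0.50307
pH = 13.49693, rounded to 4 dp:

13.4969


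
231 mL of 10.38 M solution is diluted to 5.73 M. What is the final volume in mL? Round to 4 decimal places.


Dilution: M1*V1 = M2*V2, solve for V2.
V2 = M1*V1 / M2
V2 = 10.38 * 231 / 5.73
V2 = 2397.78 / 5.73
V2 = 418.46073298 mL, rounded to 4 dp:

418.4607 mL


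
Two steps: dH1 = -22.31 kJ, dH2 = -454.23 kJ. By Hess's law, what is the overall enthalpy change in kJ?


Hess's law: enthalpy is a state function, so add the step enthalpies.
dH_total = dH1 + dH2 = -22.31 + (-454.23)
dH_total = -476.54 kJ:

-476.54 kJ


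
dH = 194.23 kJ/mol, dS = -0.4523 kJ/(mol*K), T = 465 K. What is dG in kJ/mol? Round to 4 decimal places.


Gibbs: dG = dH - T*dS (consistent units, dS already in kJ/(mol*K)).
T*dS = 465 * -0.4523 = -210.3195
dG = 194.23 - (-210.3195)
dG = 404.5495 kJ/mol, rounded to 4 dp:

404.5495 kJ/mol


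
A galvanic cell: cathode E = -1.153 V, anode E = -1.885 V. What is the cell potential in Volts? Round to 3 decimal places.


Standard cell potential: E_cell = E_cathode - E_anode.
E_cell = -1.153 - (-1.885)
E_cell = 0.732 V, rounded to 3 dp:

0.732 V


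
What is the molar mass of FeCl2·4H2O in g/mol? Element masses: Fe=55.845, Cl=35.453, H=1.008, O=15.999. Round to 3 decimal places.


M = sum(count * atomic_mass) over atoms.
M = 1*55.845 + 2*35.453 + 8*1.008 + 4*15.999
M = 55.845 + 70.906 + 8.064 + 63.996
M = 198.811 g/mol, rounded to 3 dp:

198.811 g/mol


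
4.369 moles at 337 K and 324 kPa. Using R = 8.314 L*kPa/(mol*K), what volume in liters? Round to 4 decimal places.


PV = nRT, solve for V = nRT / P.
nRT = 4.369 * 8.314 * 337 = 12241.1428
V = 12241.1428 / 324
V = 37.78130494 L, rounded to 4 dp:

37.7813 L


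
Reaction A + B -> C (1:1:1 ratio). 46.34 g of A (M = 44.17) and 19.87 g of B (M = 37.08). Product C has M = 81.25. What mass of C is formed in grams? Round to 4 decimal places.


Find moles of each reactant; the smaller value is the limiting reagent in a 1:1:1 reaction, so moles_C equals moles of the limiter.
n_A = mass_A / M_A = 46.34 / 44.17 = 1.049128 mol
n_B = mass_B / M_B = 19.87 / 37.08 = 0.535868 mol
Limiting reagent: B (smaller), n_limiting = 0.535868 mol
mass_C = n_limiting * M_C = 0.535868 * 81.25
mass_C = 43.539275 g, rounded to 4 dp:

43.5393 g


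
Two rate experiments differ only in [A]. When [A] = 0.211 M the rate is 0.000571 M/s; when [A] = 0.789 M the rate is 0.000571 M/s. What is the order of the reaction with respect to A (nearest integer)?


Rate is proportional to [A]^n, so rate2/rate1 = ([A]2/[A]1)^n. Take logs to solve for n.
rate2/rate1 = 0.000571 / 0.000571 = 1.0
[A]2/[A]1 = 0.789 / 0.211 = 3.7393
n = ln(1.0) / ln(3.7393) = 0.0
Nearest integer order:

0


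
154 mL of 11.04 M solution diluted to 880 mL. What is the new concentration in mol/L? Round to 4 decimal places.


Dilution: M1*V1 = M2*V2, solve for M2.
M2 = M1*V1 / V2
M2 = 11.04 * 154 / 880
M2 = 1700.16 / 880
M2 = 1.932 mol/L, rounded to 4 dp:

1.9320 mol/L


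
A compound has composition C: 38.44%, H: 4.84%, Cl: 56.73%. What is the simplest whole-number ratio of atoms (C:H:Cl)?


Assume 100 g of compound, divide each mass% by atomic mass to get moles, then normalize by the smallest to get a raw atom ratio.
Moles per 100 g: C: 38.44/12.011 = 3.2004, H: 4.84/1.008 = 4.8016, Cl: 56.73/35.453 = 1.6001
Raw ratio (divide by min = 1.6001): C: 2.0, H: 3.001, Cl: 1.0
Multiply by 1 to clear fractions: C: 2.0 ~= 2, H: 3.001 ~= 3, Cl: 1.0 ~= 1
Reduce by GCD to get the simplest whole-number ratio:

2:3:1


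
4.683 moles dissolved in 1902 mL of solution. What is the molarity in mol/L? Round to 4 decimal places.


Convert volume to liters: V_L = V_mL / 1000.
V_L = 1902 / 1000 = 1.902 L
M = n / V_L = 4.683 / 1.902
M = 2.46214511 mol/L, rounded to 4 dp:

2.4621 mol/L


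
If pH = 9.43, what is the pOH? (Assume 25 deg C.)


At 25 deg C, pH + pOH = 14.
pOH = 14 - pH = 14 - 9.43
pOH = 4.57:

4.57


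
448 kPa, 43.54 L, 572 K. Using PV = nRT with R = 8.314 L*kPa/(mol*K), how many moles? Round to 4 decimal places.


PV = nRT, solve for n = PV / (RT).
PV = 448 * 43.54 = 19505.92
RT = 8.314 * 572 = 4755.608
n = 19505.92 / 4755.608
n = 4.10166692 mol, rounded to 4 dp:

4.1017 mol


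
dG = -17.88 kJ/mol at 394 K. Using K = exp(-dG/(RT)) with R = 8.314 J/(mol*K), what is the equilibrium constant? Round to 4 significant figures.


dG is in kJ/mol; multiply by 1000 to match R in J/(mol*K).
RT = 8.314 * 394 = 3275.716 J/mol
exponent = -dG*1000 / (RT) = -(-17.88*1000) / 3275.716 = 5.45834865
K = exp(5.45834865)
K = 234.70952, rounded to 4 significant figures:

234.7


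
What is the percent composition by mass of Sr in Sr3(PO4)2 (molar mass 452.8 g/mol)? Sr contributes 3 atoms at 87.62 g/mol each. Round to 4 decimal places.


pct = 100 * (n_elem * M_elem) / M_total
mass_contribution = 3 * 87.62 = 262.86 g/mol
pct = 100 * 262.86 / 452.8
pct = 58.05212014 %, rounded to 4 dp:

58.0521 %


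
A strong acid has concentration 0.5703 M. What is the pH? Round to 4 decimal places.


A strong acid dissociates completely, so [H+] equals the given concentration.
pH = -log10([H+]) = -log10(0.5703)
pH = 0.24389663, rounded to 4 dp:

0.2439


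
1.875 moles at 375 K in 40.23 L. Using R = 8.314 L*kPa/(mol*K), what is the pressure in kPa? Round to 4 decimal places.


PV = nRT, solve for P = nRT / V.
nRT = 1.875 * 8.314 * 375 = 5845.7812
P = 5845.7812 / 40.23
P = 145.30900323 kPa, rounded to 4 dp:

145.3090 kPa


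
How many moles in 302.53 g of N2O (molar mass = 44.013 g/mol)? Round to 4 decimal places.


n = mass / M
n = 302.53 / 44.013
n = 6.87365097 mol, rounded to 4 dp:

6.8737 mol


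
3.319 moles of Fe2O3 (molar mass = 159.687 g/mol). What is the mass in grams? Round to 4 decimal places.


mass = n * M
mass = 3.319 * 159.687
mass = 530.001153 g, rounded to 4 dp:

530.0012 g


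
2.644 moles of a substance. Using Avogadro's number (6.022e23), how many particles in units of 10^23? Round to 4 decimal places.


N = n * NA, then divide by 1e23 for the requested units.
N / 1e23 = n * 6.022
N / 1e23 = 2.644 * 6.022
N / 1e23 = 15.922168, rounded to 4 dp:

15.9222


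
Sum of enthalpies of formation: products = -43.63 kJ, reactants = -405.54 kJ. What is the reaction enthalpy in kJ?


dH_rxn = sum(dH_f products) - sum(dH_f reactants)
dH_rxn = -43.63 - (-405.54)
dH_rxn = 361.91 kJ:

361.91 kJ


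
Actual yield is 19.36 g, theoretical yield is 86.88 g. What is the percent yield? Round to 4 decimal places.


% yield = 100 * actual / theoretical
% yield = 100 * 19.36 / 86.88
% yield = 22.28360958 %, rounded to 4 dp:

22.2836 %


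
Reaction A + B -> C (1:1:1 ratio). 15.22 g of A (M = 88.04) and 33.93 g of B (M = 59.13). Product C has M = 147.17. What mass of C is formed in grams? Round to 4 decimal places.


Find moles of each reactant; the smaller value is the limiting reagent in a 1:1:1 reaction, so moles_C equals moles of the limiter.
n_A = mass_A / M_A = 15.22 / 88.04 = 0.172876 mol
n_B = mass_B / M_B = 33.93 / 59.13 = 0.57382 mol
Limiting reagent: A (smaller), n_limiting = 0.172876 mol
mass_C = n_limiting * M_C = 0.172876 * 147.17
mass_C = 25.44216092 g, rounded to 4 dp:

25.4422 g


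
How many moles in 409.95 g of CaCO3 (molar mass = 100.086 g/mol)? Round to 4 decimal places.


n = mass / M
n = 409.95 / 100.086
n = 4.09597746 mol, rounded to 4 dp:

4.0960 mol


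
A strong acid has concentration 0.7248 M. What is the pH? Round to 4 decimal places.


A strong acid dissociates completely, so [H+] equals the given concentration.
pH = -log10([H+]) = -log10(0.7248)
pH = 0.13978182, rounded to 4 dp:

0.1398


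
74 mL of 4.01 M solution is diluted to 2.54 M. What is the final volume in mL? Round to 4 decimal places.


Dilution: M1*V1 = M2*V2, solve for V2.
V2 = M1*V1 / M2
V2 = 4.01 * 74 / 2.54
V2 = 296.74 / 2.54
V2 = 116.82677165 mL, rounded to 4 dp:

116.8268 mL


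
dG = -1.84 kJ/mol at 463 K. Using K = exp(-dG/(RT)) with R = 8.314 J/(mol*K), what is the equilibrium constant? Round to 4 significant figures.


dG is in kJ/mol; multiply by 1000 to match R in J/(mol*K).
RT = 8.314 * 463 = 3849.382 J/mol
exponent = -dG*1000 / (RT) = -(-1.84*1000) / 3849.382 = 0.47799881
K = exp(0.47799881)
K = 1.6128436, rounded to 4 significant figures:

1.613


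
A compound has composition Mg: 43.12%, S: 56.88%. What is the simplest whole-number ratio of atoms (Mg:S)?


Assume 100 g of compound, divide each mass% by atomic mass to get moles, then normalize by the smallest to get a raw atom ratio.
Moles per 100 g: Mg: 43.12/24.305 = 1.7741, S: 56.88/32.065 = 1.7739
Raw ratio (divide by min = 1.7739): Mg: 1.0, S: 1.0
Multiply by 1 to clear fractions: Mg: 1.0 ~= 1, S: 1.0 ~= 1
Reduce by GCD to get the simplest whole-number ratio:

1:1


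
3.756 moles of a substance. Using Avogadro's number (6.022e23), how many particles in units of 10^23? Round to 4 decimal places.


N = n * NA, then divide by 1e23 for the requested units.
N / 1e23 = n * 6.022
N / 1e23 = 3.756 * 6.022
N / 1e23 = 22.618632, rounded to 4 dp:

22.6186


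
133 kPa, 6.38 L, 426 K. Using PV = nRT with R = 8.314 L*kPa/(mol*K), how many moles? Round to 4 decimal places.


PV = nRT, solve for n = PV / (RT).
PV = 133 * 6.38 = 848.54
RT = 8.314 * 426 = 3541.764
n = 848.54 / 3541.764
n = 0.23958118 mol, rounded to 4 dp:

0.2396 mol


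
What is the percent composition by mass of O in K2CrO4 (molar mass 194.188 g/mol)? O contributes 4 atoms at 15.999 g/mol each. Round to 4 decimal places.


pct = 100 * (n_elem * M_elem) / M_total
mass_contribution = 4 * 15.999 = 63.996 g/mol
pct = 100 * 63.996 / 194.188
pct = 32.95569242 %, rounded to 4 dp:

32.9557 %


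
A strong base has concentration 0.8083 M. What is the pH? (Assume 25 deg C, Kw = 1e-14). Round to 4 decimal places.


A strong base dissociates completely, so [OH-] equals the given concentration.
pOH = -log10([OH-]) = -log10(0.8083) = 0.092427
pH = 14 - pOH = 14 - 0.092427
pH = 13.907573, rounded to 4 dp:

13.9076


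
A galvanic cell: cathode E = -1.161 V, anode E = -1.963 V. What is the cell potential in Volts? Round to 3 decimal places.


Standard cell potential: E_cell = E_cathode - E_anode.
E_cell = -1.161 - (-1.963)
E_cell = 0.802 V, rounded to 3 dp:

0.802 V


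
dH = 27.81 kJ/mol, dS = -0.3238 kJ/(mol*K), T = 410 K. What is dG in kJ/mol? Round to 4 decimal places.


Gibbs: dG = dH - T*dS (consistent units, dS already in kJ/(mol*K)).
T*dS = 410 * -0.3238 = -132.758
dG = 27.81 - (-132.758)
dG = 160.568 kJ/mol, rounded to 4 dp:

160.5680 kJ/mol


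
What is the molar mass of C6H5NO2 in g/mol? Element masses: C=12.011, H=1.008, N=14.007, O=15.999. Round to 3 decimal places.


M = sum(count * atomic_mass) over atoms.
M = 6*12.011 + 5*1.008 + 1*14.007 + 2*15.999
M = 72.066 + 5.04 + 14.007 + 31.998
M = 123.111 g/mol, rounded to 3 dp:

123.111 g/mol


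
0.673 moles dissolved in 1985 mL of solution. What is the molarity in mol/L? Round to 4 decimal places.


Convert volume to liters: V_L = V_mL / 1000.
V_L = 1985 / 1000 = 1.985 L
M = n / V_L = 0.673 / 1.985
M = 0.33904282 mol/L, rounded to 4 dp:

0.3390 mol/L


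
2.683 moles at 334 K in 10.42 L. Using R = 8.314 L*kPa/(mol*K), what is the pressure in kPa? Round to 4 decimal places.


PV = nRT, solve for P = nRT / V.
nRT = 2.683 * 8.314 * 334 = 7450.3583
P = 7450.3583 / 10.42
P = 715.00559501 kPa, rounded to 4 dp:

715.0056 kPa


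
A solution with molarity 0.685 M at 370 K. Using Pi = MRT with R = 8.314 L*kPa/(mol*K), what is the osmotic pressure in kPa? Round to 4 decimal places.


Osmotic pressure (van't Hoff): Pi = M*R*T.
RT = 8.314 * 370 = 3076.18
Pi = 0.685 * 3076.18
Pi = 2107.1833 kPa, rounded to 4 dp:

2107.1833 kPa


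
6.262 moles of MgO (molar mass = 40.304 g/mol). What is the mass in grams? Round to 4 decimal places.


mass = n * M
mass = 6.262 * 40.304
mass = 252.383648 g, rounded to 4 dp:

252.3836 g


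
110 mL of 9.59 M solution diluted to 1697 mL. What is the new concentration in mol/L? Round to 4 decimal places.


Dilution: M1*V1 = M2*V2, solve for M2.
M2 = M1*V1 / V2
M2 = 9.59 * 110 / 1697
M2 = 1054.9 / 1697
M2 = 0.6216264 mol/L, rounded to 4 dp:

0.6216 mol/L


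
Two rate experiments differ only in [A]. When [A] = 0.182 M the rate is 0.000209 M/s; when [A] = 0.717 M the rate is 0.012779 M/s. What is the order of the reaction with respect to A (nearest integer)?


Rate is proportional to [A]^n, so rate2/rate1 = ([A]2/[A]1)^n. Take logs to solve for n.
rate2/rate1 = 0.012779 / 0.000209 = 61.1435
[A]2/[A]1 = 0.717 / 0.182 = 3.9396
n = ln(61.1435) / ln(3.9396) = 3.0
Nearest integer order:

3


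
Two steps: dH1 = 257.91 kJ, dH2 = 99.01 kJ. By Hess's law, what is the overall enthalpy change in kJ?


Hess's law: enthalpy is a state function, so add the step enthalpies.
dH_total = dH1 + dH2 = 257.91 + (99.01)
dH_total = 356.92 kJ:

356.92 kJ


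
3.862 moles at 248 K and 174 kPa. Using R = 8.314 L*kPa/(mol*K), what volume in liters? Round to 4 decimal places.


PV = nRT, solve for V = nRT / P.
nRT = 3.862 * 8.314 * 248 = 7962.9497
V = 7962.9497 / 174
V = 45.76407874 L, rounded to 4 dp:

45.7641 L


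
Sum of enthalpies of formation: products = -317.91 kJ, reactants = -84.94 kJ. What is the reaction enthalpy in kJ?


dH_rxn = sum(dH_f products) - sum(dH_f reactants)
dH_rxn = -317.91 - (-84.94)
dH_rxn = -232.97 kJ:

-232.97 kJ


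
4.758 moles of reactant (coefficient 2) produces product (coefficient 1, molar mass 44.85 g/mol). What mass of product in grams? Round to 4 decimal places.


Use the coefficient ratio to convert reactant moles to product moles, then multiply by the product's molar mass.
moles_P = moles_R * (coeff_P / coeff_R) = 4.758 * (1/2) = 2.379
mass_P = moles_P * M_P = 2.379 * 44.85
mass_P = 106.69815 g, rounded to 4 dp:

106.6982 g


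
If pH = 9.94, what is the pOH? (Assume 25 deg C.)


At 25 deg C, pH + pOH = 14.
pOH = 14 - pH = 14 - 9.94
pOH = 4.06:

4.06


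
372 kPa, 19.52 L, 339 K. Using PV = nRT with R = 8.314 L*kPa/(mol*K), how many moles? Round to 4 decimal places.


PV = nRT, solve for n = PV / (RT).
PV = 372 * 19.52 = 7261.44
RT = 8.314 * 339 = 2818.446
n = 7261.44 / 2818.446
n = 2.57639848 mol, rounded to 4 dp:

2.5764 mol


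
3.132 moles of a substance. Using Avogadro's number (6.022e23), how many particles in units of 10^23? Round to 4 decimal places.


N = n * NA, then divide by 1e23 for the requested units.
N / 1e23 = n * 6.022
N / 1e23 = 3.132 * 6.022
N / 1e23 = 18.860904, rounded to 4 dp:

18.8609


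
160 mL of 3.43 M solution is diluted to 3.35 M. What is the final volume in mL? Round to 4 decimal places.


Dilution: M1*V1 = M2*V2, solve for V2.
V2 = M1*V1 / M2
V2 = 3.43 * 160 / 3.35
V2 = 548.8 / 3.35
V2 = 163.82089552 mL, rounded to 4 dp:

163.8209 mL


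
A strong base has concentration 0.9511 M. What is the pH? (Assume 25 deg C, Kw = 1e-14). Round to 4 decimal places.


A strong base dissociates completely, so [OH-] equals the given concentration.
pOH = -log10([OH-]) = -log10(0.9511) = 0.021774
pH = 14 - pOH = 14 - 0.021774
pH = 13.978226, rounded to 4 dp:

13.9782


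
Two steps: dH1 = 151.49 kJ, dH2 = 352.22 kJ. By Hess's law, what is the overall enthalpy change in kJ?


Hess's law: enthalpy is a state function, so add the step enthalpies.
dH_total = dH1 + dH2 = 151.49 + (352.22)
dH_total = 503.71 kJ:

503.71 kJ


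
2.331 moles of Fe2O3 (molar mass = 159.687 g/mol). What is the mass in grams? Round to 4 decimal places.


mass = n * M
mass = 2.331 * 159.687
mass = 372.230397 g, rounded to 4 dp:

372.2304 g


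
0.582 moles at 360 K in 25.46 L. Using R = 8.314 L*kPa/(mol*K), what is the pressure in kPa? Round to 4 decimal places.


PV = nRT, solve for P = nRT / V.
nRT = 0.582 * 8.314 * 360 = 1741.9493
P = 1741.9493 / 25.46
P = 68.41906127 kPa, rounded to 4 dp:

68.4191 kPa


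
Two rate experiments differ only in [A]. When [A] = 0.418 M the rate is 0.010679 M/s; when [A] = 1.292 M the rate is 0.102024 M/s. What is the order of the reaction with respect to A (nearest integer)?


Rate is proportional to [A]^n, so rate2/rate1 = ([A]2/[A]1)^n. Take logs to solve for n.
rate2/rate1 = 0.102024 / 0.010679 = 9.5537
[A]2/[A]1 = 1.292 / 0.418 = 3.0909
n = ln(9.5537) / ln(3.0909) = 2.0
Nearest integer order:

2


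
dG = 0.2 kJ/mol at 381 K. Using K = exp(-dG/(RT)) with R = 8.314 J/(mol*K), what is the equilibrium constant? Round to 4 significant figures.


dG is in kJ/mol; multiply by 1000 to match R in J/(mol*K).
RT = 8.314 * 381 = 3167.634 J/mol
exponent = -dG*1000 / (RT) = -(0.2*1000) / 3167.634 = -0.06313861
K = exp(-0.06313861)
K = 0.93881334, rounded to 4 significant figures:

0.9388


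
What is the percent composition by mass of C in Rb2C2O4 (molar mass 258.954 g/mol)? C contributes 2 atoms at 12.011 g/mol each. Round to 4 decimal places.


pct = 100 * (n_elem * M_elem) / M_total
mass_contribution = 2 * 12.011 = 24.022 g/mol
pct = 100 * 24.022 / 258.954
pct = 9.27655105 %, rounded to 4 dp:

9.2766 %


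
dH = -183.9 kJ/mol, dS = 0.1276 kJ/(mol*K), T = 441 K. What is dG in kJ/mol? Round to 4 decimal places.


Gibbs: dG = dH - T*dS (consistent units, dS already in kJ/(mol*K)).
T*dS = 441 * 0.1276 = 56.2716
dG = -183.9 - (56.2716)
dG = -240.1716 kJ/mol, rounded to 4 dp:

-240.1716 kJ/mol


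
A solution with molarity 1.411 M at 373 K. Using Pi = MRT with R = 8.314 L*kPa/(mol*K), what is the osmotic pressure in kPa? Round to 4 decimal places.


Osmotic pressure (van't Hoff): Pi = M*R*T.
RT = 8.314 * 373 = 3101.122
Pi = 1.411 * 3101.122
Pi = 4375.683142 kPa, rounded to 4 dp:

4375.6831 kPa


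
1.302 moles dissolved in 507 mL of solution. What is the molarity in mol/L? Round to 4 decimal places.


Convert volume to liters: V_L = V_mL / 1000.
V_L = 507 / 1000 = 0.507 L
M = n / V_L = 1.302 / 0.507
M = 2.56804734 mol/L, rounded to 4 dp:

2.5680 mol/L


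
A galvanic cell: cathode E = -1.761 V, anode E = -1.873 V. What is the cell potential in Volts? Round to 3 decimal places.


Standard cell potential: E_cell = E_cathode - E_anode.
E_cell = -1.761 - (-1.873)
E_cell = 0.112 V, rounded to 3 dp:

0.112 V


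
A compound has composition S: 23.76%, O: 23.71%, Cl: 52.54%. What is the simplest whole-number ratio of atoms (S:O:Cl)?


Assume 100 g of compound, divide each mass% by atomic mass to get moles, then normalize by the smallest to get a raw atom ratio.
Moles per 100 g: S: 23.76/32.065 = 0.741, O: 23.71/15.999 = 1.482, Cl: 52.54/35.453 = 1.482
Raw ratio (divide by min = 0.741): S: 1.0, O: 2.0, Cl: 2.0
Multiply by 1 to clear fractions: S: 1.0 ~= 1, O: 2.0 ~= 2, Cl: 2.0 ~= 2
Reduce by GCD to get the simplest whole-number ratio:

1:2:2


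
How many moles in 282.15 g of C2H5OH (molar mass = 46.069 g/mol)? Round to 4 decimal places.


n = mass / M
n = 282.15 / 46.069
n = 6.12450889 mol, rounded to 4 dp:

6.1245 mol


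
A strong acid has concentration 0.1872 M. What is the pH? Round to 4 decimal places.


A strong acid dissociates completely, so [H+] equals the given concentration.
pH = -log10([H+]) = -log10(0.1872)
pH = 0.72769416, rounded to 4 dp:

0.7277


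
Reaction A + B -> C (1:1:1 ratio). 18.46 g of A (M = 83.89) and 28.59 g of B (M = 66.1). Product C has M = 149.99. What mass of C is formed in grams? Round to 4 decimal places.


Find moles of each reactant; the smaller value is the limiting reagent in a 1:1:1 reaction, so moles_C equals moles of the limiter.
n_A = mass_A / M_A = 18.46 / 83.89 = 0.22005 mol
n_B = mass_B / M_B = 28.59 / 66.1 = 0.432526 mol
Limiting reagent: A (smaller), n_limiting = 0.22005 mol
mass_C = n_limiting * M_C = 0.22005 * 149.99
mass_C = 33.0052995 g, rounded to 4 dp:

33.0053 g


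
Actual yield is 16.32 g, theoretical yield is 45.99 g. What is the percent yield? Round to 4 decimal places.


% yield = 100 * actual / theoretical
% yield = 100 * 16.32 / 45.99
% yield = 35.48597521 %, rounded to 4 dp:

35.4860 %


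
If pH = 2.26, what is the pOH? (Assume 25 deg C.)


At 25 deg C, pH + pOH = 14.
pOH = 14 - pH = 14 - 2.26
pOH = 11.74:

11.74


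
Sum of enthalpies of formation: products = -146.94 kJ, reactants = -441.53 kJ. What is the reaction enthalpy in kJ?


dH_rxn = sum(dH_f products) - sum(dH_f reactants)
dH_rxn = -146.94 - (-441.53)
dH_rxn = 294.59 kJ:

294.59 kJ


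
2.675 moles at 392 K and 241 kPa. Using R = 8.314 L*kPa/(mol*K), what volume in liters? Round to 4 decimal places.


PV = nRT, solve for V = nRT / P.
nRT = 2.675 * 8.314 * 392 = 8718.0604
V = 8718.0604 / 241
V = 36.17452448 L, rounded to 4 dp:

36.1745 L


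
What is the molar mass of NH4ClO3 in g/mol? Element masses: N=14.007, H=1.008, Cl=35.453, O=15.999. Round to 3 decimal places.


M = sum(count * atomic_mass) over atoms.
M = 1*14.007 + 4*1.008 + 1*35.453 + 3*15.999
M = 14.007 + 4.032 + 35.453 + 47.997
M = 101.489 g/mol, rounded to 3 dp:

101.489 g/mol


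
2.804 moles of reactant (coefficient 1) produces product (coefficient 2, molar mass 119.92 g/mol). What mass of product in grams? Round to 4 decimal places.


Use the coefficient ratio to convert reactant moles to product moles, then multiply by the product's molar mass.
moles_P = moles_R * (coeff_P / coeff_R) = 2.804 * (2/1) = 5.608
mass_P = moles_P * M_P = 5.608 * 119.92
mass_P = 672.51136 g, rounded to 4 dp:

672.5114 g


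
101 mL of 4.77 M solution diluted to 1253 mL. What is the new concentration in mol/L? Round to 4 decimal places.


Dilution: M1*V1 = M2*V2, solve for M2.
M2 = M1*V1 / V2
M2 = 4.77 * 101 / 1253
M2 = 481.77 / 1253
M2 = 0.38449322 mol/L, rounded to 4 dp:

0.3845 mol/L


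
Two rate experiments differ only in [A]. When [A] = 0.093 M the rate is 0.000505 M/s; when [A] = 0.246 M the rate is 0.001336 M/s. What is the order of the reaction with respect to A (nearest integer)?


Rate is proportional to [A]^n, so rate2/rate1 = ([A]2/[A]1)^n. Take logs to solve for n.
rate2/rate1 = 0.001336 / 0.000505 = 2.6455
[A]2/[A]1 = 0.246 / 0.093 = 2.6452
n = ln(2.6455) / ln(2.6452) = 1.0
Nearest integer order:

1


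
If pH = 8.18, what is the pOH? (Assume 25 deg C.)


At 25 deg C, pH + pOH = 14.
pOH = 14 - pH = 14 - 8.18
pOH = 5.82:

5.82


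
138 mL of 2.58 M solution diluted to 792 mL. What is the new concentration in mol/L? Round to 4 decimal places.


Dilution: M1*V1 = M2*V2, solve for M2.
M2 = M1*V1 / V2
M2 = 2.58 * 138 / 792
M2 = 356.04 / 792
M2 = 0.44954545 mol/L, rounded to 4 dp:

0.4495 mol/L


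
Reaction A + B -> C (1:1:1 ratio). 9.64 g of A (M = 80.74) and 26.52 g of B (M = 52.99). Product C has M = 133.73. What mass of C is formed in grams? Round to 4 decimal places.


Find moles of each reactant; the smaller value is the limiting reagent in a 1:1:1 reaction, so moles_C equals moles of the limiter.
n_A = mass_A / M_A = 9.64 / 80.74 = 0.119396 mol
n_B = mass_B / M_B = 26.52 / 52.99 = 0.500472 mol
Limiting reagent: A (smaller), n_limiting = 0.119396 mol
mass_C = n_limiting * M_C = 0.119396 * 133.73
mass_C = 15.96682708 g, rounded to 4 dp:

15.9668 g


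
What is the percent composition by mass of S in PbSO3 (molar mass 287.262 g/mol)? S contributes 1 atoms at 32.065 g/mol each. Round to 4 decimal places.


pct = 100 * (n_elem * M_elem) / M_total
mass_contribution = 1 * 32.065 = 32.065 g/mol
pct = 100 * 32.065 / 287.262
pct = 11.16228391 %, rounded to 4 dp:

11.1623 %
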